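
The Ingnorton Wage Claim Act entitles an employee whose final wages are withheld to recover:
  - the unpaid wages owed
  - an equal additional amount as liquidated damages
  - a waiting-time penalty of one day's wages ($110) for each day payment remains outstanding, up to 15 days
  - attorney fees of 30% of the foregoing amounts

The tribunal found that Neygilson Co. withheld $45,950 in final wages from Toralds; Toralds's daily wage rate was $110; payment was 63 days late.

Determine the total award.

Liquidated damages (equal amount): $45,950
Penalty days: min(63, 15) = 15
Waiting-time penalty: 15 × $110 = $1,650
Subtotal: $45,950 + $45,950 + $1,650 = $93,550
Attorney fees: 30% of $93,550 = $28,065
Total award: $93,550 + $28,065 = $121,615

$121,615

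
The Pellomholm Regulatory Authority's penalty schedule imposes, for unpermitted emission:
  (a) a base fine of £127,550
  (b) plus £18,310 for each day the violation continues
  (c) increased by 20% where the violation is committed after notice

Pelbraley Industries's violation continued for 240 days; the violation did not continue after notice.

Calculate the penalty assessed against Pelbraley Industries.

£4,521,950

Per-day component: 240 × £18,310 = £4,394,400
Base plus per-day: £127,550 + £4,394,400 = £4,521,950
The violation did not continue after notice: no 20% increase.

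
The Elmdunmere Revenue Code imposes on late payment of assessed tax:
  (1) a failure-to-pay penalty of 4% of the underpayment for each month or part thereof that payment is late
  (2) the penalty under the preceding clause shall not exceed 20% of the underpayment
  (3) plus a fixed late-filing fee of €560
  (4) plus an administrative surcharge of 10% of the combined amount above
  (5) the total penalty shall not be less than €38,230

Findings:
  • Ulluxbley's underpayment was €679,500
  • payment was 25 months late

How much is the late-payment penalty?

Accrued rate: 4% × 25 = 100%, capped at 20% → 20%
Failure-to-pay penalty: 20% of €679,500 = €135,900
Penalty before surcharge: €135,900 + €560 = €136,460
Administrative surcharge: 10% of €136,460 = €13,646
Total penalty: €136,460 + €13,646 = €150,106
Minimum €38,230: €150,106 meets the minimum, no increase.

Penalty: €150,106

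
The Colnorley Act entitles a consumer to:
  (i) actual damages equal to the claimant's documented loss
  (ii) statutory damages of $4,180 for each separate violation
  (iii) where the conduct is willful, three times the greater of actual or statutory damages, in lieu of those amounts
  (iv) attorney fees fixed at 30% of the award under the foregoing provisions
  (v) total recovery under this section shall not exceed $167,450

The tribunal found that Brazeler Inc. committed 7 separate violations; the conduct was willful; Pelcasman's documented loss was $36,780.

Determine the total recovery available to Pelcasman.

Statutory damages: 7 × $4,180 = $29,260
Greater of actual damages ($36,780) or statutory damages ($29,260): $36,780
Trebled: 3 × $36,780 = $110,340
Attorney fees: 30% of $110,340 = $33,102
Total before cap: $110,340 + $33,102 = $143,442
Cap at $167,450: $143,442 is within the cap, no reduction.

$143,442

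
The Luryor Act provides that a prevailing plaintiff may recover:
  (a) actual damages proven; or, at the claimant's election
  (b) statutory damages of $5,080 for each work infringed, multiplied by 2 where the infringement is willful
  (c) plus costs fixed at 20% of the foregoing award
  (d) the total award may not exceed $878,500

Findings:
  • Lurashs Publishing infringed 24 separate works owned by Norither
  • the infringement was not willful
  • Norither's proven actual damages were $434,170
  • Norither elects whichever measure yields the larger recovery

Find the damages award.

Statutory damages: 24 × $5,080 = $121,920
Infringement not willful: no ×2 enhancement.
Greater of actual damages ($434,170) or statutory damages ($121,920): $434,170
Costs: 20% of $434,170 = $86,834
Award plus costs: $434,170 + $86,834 = $521,004
Cap at $878,500: $521,004 is within the cap, no reduction.

Award: $521,004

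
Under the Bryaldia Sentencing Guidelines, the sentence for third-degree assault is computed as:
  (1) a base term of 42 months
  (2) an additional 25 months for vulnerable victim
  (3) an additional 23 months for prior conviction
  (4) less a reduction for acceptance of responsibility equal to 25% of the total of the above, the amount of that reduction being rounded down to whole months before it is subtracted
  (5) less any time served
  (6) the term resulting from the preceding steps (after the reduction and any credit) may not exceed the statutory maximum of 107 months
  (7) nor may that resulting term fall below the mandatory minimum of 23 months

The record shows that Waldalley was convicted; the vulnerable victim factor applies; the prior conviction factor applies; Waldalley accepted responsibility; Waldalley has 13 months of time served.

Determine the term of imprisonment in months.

55 months

Vulnerable victim enhancement: +25 months
Prior conviction enhancement: +23 months
Adjusted term: 42 months + 25 months + 23 months = 90 months
Acceptance of responsibility reduction: 25% of 90 months = 22 months (rounded down)
After reduction: 90 − 22 = 68 months
Less time served: 68 months − 13 months = 55 months
Cap at 107 months: 55 months is within the cap, no reduction.
Minimum 23 months: 55 months meets the minimum, no increase.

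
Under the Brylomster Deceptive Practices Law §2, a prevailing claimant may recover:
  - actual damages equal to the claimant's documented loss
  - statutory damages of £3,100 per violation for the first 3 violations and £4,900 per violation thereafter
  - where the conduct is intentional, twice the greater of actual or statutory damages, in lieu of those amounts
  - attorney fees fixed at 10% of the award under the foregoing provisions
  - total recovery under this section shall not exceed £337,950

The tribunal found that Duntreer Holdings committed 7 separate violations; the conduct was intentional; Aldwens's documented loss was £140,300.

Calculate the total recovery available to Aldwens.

First 3 violations: 3 × £3,100 = £9,300
Remaining violations: (7 − 3) × £4,900 = £19,600
Statutory damages: £9,300 + £19,600 = £28,900
Greater of actual damages (£140,300) or statutory damages (£28,900): £140,300
Doubled: 2 × £140,300 = £280,600
Attorney fees: 10% of £280,600 = £28,060
Total before cap: £280,600 + £28,060 = £308,660
Cap at £337,950: £308,660 is within the cap, no reduction.

£308,660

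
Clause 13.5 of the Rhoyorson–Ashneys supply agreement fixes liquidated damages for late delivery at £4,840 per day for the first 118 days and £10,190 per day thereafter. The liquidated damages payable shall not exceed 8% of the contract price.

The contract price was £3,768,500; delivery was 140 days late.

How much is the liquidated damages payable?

First 118 days: 118 × £4,840 = £571,120
Remaining days: (140 − 118) × £10,190 = £224,180
Accrued per-day damages: £571,120 + £224,180 = £795,300
Cap: 8% of £3,768,500 = £301,480
Cap at £301,480: £795,300 exceeds the cap → £301,480

£301,480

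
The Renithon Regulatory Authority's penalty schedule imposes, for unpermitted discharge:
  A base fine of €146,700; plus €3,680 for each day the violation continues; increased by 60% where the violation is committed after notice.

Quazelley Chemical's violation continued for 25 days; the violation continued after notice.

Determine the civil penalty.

€381,920

Per-day component: 25 × €3,680 = €92,000
Base plus per-day: €146,700 + €92,000 = €238,700
Enhancement: 60% of €238,700 = €143,220
Enhanced fine: €238,700 + €143,220 = €381,920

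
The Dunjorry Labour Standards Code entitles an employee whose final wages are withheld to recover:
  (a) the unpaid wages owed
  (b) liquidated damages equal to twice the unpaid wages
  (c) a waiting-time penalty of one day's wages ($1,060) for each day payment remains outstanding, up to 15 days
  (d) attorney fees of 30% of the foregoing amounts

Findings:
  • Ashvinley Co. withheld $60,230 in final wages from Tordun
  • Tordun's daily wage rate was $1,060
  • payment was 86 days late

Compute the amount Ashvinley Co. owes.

Doubled: 2 × $60,230 = $120,460
Penalty days: min(86, 15) = 15
Waiting-time penalty: 15 × $1,060 = $15,900
Subtotal: $60,230 + $120,460 + $15,900 = $196,590
Attorney fees: 30% of $196,590 = $58,977
Total award: $196,590 + $58,977 = $255,567

$255,567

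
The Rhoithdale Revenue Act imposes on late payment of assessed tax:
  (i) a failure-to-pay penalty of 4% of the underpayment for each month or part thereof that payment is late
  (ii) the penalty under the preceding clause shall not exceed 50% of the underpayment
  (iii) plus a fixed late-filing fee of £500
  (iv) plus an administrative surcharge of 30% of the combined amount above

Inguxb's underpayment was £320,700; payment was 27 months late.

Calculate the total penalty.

£209,105

Accrued rate: 4% × 27 = 108%, capped at 50% → 50%
Failure-to-pay penalty: 50% of £320,700 = £160,350
Penalty before surcharge: £160,350 + £500 = £160,850
Administrative surcharge: 30% of £160,850 = £48,255
Total penalty: £160,850 + £48,255 = £209,105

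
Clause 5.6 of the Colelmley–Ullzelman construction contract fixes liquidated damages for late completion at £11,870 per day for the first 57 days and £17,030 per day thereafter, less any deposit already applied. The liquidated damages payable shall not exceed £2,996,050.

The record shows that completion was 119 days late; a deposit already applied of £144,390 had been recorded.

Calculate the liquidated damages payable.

Liquidated damages: £1,588,060

First 57 days: 57 × £11,870 = £676,590
Remaining days: (119 − 57) × £17,030 = £1,055,860
Accrued per-day damages: £676,590 + £1,055,860 = £1,732,450
Less deposit already applied: £1,732,450 − £144,390 = £1,588,060
Cap at £2,996,050: £1,588,060 is within the cap, no reduction.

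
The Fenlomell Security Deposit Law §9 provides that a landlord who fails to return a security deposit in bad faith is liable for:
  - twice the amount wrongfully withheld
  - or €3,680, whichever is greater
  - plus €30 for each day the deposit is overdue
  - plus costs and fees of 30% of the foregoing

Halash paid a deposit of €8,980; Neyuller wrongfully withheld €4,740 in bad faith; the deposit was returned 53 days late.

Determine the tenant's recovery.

Doubled: 2 × €4,740 = €9,480
Minimum €3,680: €9,480 meets the minimum, no increase.
Late-return penalty: 53 × €30 = €1,590
Damages plus late penalty: €9,480 + €1,590 = €11,070
Costs and fees: 30% of €11,070 = €3,321
Total recovery: €11,070 + €3,321 = €14,391

€14,391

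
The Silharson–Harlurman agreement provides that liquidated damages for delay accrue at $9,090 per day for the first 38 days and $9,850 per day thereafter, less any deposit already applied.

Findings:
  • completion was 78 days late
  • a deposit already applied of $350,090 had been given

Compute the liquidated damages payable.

First 38 days: 38 × $9,090 = $345,420
Remaining days: (78 − 38) × $9,850 = $394,000
Accrued per-day damages: $345,420 + $394,000 = $739,420
Less deposit already applied: $739,420 − $350,090 = $389,330

$389,330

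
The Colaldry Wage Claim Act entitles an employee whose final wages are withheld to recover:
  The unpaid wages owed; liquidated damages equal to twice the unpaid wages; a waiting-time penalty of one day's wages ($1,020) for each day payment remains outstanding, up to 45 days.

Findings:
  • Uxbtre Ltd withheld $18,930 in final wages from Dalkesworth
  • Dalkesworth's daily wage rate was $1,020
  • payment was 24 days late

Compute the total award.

Doubled: 2 × $18,930 = $37,860
Penalty days: min(24, 45) = 24
Waiting-time penalty: 24 × $1,020 = $24,480
Total award: $18,930 + $37,860 + $24,480 = $81,270

$81,270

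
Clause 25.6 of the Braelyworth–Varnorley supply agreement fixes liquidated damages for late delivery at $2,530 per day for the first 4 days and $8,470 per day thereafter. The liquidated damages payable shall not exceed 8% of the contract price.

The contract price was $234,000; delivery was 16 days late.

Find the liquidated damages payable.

First 4 days: 4 × $2,530 = $10,120
Remaining days: (16 − 4) × $8,470 = $101,640
Accrued per-day damages: $10,120 + $101,640 = $111,760
Cap: 8% of $234,000 = $18,720
Cap at $18,720: $111,760 exceeds the cap → $18,720

$18,720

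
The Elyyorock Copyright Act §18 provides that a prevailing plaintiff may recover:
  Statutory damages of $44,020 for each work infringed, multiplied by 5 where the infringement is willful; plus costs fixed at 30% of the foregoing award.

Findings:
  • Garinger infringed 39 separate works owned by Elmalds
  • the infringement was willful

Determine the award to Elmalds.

Statutory damages: 39 × $44,020 = $1,716,780
Multiplied by 5: 5 × $1,716,780 = $8,583,900
Costs: 30% of $8,583,900 = $2,575,170
Award plus costs: $8,583,900 + $2,575,170 = $11,159,070

$11,159,070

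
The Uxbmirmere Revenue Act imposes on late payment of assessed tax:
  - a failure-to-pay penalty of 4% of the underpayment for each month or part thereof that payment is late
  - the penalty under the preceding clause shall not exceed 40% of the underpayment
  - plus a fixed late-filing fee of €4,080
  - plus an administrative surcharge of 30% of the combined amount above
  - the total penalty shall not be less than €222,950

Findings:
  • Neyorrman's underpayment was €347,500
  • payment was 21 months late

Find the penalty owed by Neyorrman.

Accrued rate: 4% × 21 = 84%, capped at 40% → 40%
Failure-to-pay penalty: 40% of €347,500 = €139,000
Penalty before surcharge: €139,000 + €4,080 = €143,080
Administrative surcharge: 30% of €143,080 = €42,924
Total penalty: €143,080 + €42,924 = €186,004
Minimum €222,950: €186,004 is below the minimum → €222,950

€222,950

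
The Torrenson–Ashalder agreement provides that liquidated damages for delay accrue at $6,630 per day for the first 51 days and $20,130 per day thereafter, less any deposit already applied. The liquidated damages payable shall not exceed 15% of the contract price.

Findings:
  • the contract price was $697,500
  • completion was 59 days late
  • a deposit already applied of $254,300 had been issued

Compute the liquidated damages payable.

First 51 days: 51 × $6,630 = $338,130
Remaining days: (59 − 51) × $20,130 = $161,040
Accrued per-day damages: $338,130 + $161,040 = $499,170
Less deposit already applied: $499,170 − $254,300 = $244,870
Cap: 15% of $697,500 = $104,625
Cap at $104,625: $244,870 exceeds the cap → $104,625

$104,625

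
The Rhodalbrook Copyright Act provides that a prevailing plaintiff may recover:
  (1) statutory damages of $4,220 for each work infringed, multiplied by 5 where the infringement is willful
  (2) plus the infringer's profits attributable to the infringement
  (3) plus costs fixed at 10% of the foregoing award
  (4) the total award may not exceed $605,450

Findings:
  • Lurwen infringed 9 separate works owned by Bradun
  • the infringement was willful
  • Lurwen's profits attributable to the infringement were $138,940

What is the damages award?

Statutory damages: 9 × $4,220 = $37,980
Multiplied by 5: 5 × $37,980 = $189,900
Combined award: $189,900 + $138,940 = $328,840
Costs: 10% of $328,840 = $32,884
Award plus costs: $328,840 + $32,884 = $361,724
Cap at $605,450: $361,724 is within the cap, no reduction.

$361,724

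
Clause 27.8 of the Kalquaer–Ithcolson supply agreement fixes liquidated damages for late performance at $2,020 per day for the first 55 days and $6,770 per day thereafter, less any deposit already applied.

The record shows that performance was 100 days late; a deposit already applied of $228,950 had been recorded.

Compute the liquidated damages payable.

$186,800

First 55 days: 55 × $2,020 = $111,100
Remaining days: (100 − 55) × $6,770 = $304,650
Accrued per-day damages: $111,100 + $304,650 = $415,750
Less deposit already applied: $415,750 − $228,950 = $186,800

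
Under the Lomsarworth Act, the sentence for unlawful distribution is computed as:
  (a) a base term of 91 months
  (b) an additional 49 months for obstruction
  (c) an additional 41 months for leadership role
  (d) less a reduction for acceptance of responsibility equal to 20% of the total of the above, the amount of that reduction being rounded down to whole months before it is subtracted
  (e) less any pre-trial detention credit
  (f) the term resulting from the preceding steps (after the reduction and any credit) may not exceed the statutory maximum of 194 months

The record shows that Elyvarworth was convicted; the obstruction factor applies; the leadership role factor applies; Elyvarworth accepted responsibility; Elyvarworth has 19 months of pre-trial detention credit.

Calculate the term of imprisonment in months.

Obstruction enhancement: +49 months
Leadership role enhancement: +41 months
Adjusted term: 91 months + 49 months + 41 months = 181 months
Acceptance of responsibility reduction: 20% of 181 months = 36 months (rounded down)
After reduction: 181 − 36 = 145 months
Less pre-trial detention credit: 145 months − 19 months = 126 months
Cap at 194 months: 126 months is within the cap, no reduction.

126 months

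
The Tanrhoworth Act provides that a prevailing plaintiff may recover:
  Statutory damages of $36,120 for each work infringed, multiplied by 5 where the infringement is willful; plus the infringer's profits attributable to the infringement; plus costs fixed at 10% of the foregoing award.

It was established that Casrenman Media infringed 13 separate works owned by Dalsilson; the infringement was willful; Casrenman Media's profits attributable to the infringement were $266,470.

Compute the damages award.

Statutory damages: 13 × $36,120 = $469,560
Multiplied by 5: 5 × $469,560 = $2,347,800
Combined award: $2,347,800 + $266,470 = $2,614,270
Costs: 10% of $2,614,270 = $261,427
Award plus costs: $2,614,270 + $261,427 = $2,875,697

$2,875,697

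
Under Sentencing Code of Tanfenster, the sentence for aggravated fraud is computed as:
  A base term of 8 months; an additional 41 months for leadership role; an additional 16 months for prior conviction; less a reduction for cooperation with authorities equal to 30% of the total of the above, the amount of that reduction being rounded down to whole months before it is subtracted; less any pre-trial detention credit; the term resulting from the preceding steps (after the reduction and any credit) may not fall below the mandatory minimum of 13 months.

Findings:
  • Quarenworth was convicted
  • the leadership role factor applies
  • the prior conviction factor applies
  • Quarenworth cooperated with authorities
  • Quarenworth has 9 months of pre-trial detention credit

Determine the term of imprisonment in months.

37 months

Leadership role enhancement: +41 months
Prior conviction enhancement: +16 months
Adjusted term: 8 months + 41 months + 16 months = 65 months
Cooperation with authorities reduction: 30% of 65 months = 19 months (rounded down)
After reduction: 65 − 19 = 46 months
Less pre-trial detention credit: 46 months − 9 months = 37 months
Minimum 13 months: 37 months meets the minimum, no increase.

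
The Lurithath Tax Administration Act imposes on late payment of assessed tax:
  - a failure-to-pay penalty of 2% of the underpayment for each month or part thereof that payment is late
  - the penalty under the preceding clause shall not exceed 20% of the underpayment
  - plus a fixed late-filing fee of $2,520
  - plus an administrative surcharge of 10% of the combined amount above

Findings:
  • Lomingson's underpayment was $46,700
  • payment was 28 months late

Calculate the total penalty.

Accrued rate: 2% × 28 = 56%, capped at 20% → 20%
Failure-to-pay penalty: 20% of $46,700 = $9,340
Penalty before surcharge: $9,340 + $2,520 = $11,860
Administrative surcharge: 10% of $11,860 = $1,186
Total penalty: $11,860 + $1,186 = $13,046

$13,046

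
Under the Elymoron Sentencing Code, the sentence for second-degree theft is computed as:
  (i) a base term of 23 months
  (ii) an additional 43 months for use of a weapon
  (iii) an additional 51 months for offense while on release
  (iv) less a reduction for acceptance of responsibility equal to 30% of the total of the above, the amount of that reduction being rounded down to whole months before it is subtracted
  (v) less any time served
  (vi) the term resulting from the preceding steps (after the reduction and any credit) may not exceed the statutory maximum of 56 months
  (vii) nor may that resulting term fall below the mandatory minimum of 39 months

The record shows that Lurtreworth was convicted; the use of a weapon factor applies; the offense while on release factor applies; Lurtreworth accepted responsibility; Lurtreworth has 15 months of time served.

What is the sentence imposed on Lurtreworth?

56 months

Use of a weapon enhancement: +43 months
Offense while on release enhancement: +51 months
Adjusted term: 23 months + 43 months + 51 months = 117 months
Acceptance of responsibility reduction: 30% of 117 months = 35 months (rounded down)
After reduction: 117 − 35 = 82 months
Less time served: 82 months − 15 months = 67 months
Cap at 56 months: 67 months exceeds the cap → 56 months
Minimum 39 months: 56 months meets the minimum, no increase.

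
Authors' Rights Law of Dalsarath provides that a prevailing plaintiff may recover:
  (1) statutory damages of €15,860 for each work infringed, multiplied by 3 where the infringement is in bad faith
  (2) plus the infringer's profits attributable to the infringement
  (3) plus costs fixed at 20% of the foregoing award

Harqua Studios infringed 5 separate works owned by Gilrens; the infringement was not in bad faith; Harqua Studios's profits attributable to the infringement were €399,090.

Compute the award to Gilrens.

€574,068

Statutory damages: 5 × €15,860 = €79,300
Infringement not in bad faith: no ×3 enhancement.
Combined award: €79,300 + €399,090 = €478,390
Costs: 20% of €478,390 = €95,678
Award plus costs: €478,390 + €95,678 = €574,068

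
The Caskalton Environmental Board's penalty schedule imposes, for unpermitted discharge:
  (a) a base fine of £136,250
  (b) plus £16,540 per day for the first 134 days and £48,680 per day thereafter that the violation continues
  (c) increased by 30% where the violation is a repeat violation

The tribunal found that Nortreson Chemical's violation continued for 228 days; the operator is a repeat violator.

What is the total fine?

Civil penalty: £9,007,089

First 134 days: 134 × £16,540 = £2,216,360
Remaining days: (228 − 134) × £48,680 = £4,575,920
Per-day component: £2,216,360 + £4,575,920 = £6,792,280
Base plus per-day: £136,250 + £6,792,280 = £6,928,530
Enhancement: 30% of £6,928,530 = £2,078,559
Enhanced fine: £6,928,530 + £2,078,559 = £9,007,089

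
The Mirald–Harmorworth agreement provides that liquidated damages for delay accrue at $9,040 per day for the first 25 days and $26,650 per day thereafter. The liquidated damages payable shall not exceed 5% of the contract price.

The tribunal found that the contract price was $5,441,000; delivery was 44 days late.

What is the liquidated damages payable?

$272,050

First 25 days: 25 × $9,040 = $226,000
Remaining days: (44 − 25) × $26,650 = $506,350
Accrued per-day damages: $226,000 + $506,350 = $732,350
Cap: 5% of $5,441,000 = $272,050
Cap at $272,050: $732,350 exceeds the cap → $272,050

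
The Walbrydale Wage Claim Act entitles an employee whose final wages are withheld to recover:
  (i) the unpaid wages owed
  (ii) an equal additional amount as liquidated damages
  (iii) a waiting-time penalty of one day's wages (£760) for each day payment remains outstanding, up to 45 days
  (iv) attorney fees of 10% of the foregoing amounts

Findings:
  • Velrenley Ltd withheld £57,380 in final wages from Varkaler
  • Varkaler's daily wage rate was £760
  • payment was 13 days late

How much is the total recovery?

£137,104

Liquidated damages (equal amount): £57,380
Penalty days: min(13, 45) = 13
Waiting-time penalty: 13 × £760 = £9,880
Subtotal: £57,380 + £57,380 + £9,880 = £124,640
Attorney fees: 10% of £124,640 = £12,464
Total award: £124,640 + £12,464 = £137,104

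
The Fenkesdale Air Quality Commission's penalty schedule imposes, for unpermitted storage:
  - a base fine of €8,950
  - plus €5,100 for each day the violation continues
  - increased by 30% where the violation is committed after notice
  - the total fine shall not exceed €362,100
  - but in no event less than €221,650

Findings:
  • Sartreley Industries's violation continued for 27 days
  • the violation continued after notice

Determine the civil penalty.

€221,650

Per-day component: 27 × €5,100 = €137,700
Base plus per-day: €8,950 + €137,700 = €146,650
Enhancement: 30% of €146,650 = €43,995
Enhanced fine: €146,650 + €43,995 = €190,645
Cap at €362,100: €190,645 is within the cap, no reduction.
Minimum €221,650: €190,645 is below the minimum → €221,650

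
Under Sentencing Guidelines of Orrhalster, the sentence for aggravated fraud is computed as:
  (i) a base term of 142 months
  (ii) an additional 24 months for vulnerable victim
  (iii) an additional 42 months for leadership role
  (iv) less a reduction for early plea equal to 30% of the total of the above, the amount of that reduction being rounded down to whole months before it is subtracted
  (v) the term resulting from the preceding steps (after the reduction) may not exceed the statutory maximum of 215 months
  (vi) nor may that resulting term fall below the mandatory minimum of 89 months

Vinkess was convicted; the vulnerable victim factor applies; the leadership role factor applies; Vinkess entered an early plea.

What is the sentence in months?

146 months

Vulnerable victim enhancement: +24 months
Leadership role enhancement: +42 months
Adjusted term: 142 months + 24 months + 42 months = 208 months
Early plea reduction: 30% of 208 months = 62 months (rounded down)
After reduction: 208 − 62 = 146 months
Cap at 215 months: 146 months is within the cap, no reduction.
Minimum 89 months: 146 months meets the minimum, no increase.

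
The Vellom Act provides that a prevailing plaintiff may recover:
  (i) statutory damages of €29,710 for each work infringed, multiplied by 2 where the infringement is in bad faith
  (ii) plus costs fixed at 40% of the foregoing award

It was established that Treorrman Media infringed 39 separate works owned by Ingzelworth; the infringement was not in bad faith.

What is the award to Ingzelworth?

Award: €1,622,166

Statutory damages: 39 × €29,710 = €1,158,690
Infringement not in bad faith: no ×2 enhancement.
Costs: 40% of €1,158,690 = €463,476
Award plus costs: €1,158,690 + €463,476 = €1,622,166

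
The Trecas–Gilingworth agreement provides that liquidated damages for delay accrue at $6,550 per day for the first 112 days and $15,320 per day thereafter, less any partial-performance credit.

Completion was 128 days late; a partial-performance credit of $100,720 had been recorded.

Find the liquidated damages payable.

$878,000

First 112 days: 112 × $6,550 = $733,600
Remaining days: (128 − 112) × $15,320 = $245,120
Accrued per-day damages: $733,600 + $245,120 = $978,720
Less partial-performance credit: $978,720 − $100,720 = $878,000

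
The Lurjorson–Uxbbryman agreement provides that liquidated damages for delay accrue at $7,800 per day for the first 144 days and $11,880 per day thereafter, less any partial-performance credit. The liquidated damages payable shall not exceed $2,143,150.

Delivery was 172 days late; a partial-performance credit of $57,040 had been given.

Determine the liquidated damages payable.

Liquidated damages: $1,398,800

First 144 days: 144 × $7,800 = $1,123,200
Remaining days: (172 − 144) × $11,880 = $332,640
Accrued per-day damages: $1,123,200 + $332,640 = $1,455,840
Less partial-performance credit: $1,455,840 − $57,040 = $1,398,800
Cap at $2,143,150: $1,398,800 is within the cap, no reduction.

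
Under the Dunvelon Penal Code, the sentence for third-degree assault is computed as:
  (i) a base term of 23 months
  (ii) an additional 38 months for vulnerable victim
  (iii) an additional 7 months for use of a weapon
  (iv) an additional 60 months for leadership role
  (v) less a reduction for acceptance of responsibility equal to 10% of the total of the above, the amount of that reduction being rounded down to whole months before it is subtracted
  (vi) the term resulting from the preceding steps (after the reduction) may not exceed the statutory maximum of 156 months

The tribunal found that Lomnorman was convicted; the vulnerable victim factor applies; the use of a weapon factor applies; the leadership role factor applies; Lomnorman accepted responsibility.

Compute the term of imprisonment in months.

Vulnerable victim enhancement: +38 months
Use of a weapon enhancement: +7 months
Leadership role enhancement: +60 months
Adjusted term: 23 months + 38 months + 7 months + 60 months = 128 months
Acceptance of responsibility reduction: 10% of 128 months = 12 months (rounded down)
After reduction: 128 − 12 = 116 months
Cap at 156 months: 116 months is within the cap, no reduction.

116 months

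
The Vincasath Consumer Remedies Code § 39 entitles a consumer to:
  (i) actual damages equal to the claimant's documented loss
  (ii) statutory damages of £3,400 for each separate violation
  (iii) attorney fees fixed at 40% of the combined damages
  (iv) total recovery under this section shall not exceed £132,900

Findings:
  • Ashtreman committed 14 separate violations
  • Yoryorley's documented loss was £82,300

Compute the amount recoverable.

Statutory damages: 14 × £3,400 = £47,600
Combined damages: £82,300 + £47,600 = £129,900
Attorney fees: 40% of £129,900 = £51,960
Total before cap: £129,900 + £51,960 = £181,860
Cap at £132,900: £181,860 exceeds the cap → £132,900

£132,900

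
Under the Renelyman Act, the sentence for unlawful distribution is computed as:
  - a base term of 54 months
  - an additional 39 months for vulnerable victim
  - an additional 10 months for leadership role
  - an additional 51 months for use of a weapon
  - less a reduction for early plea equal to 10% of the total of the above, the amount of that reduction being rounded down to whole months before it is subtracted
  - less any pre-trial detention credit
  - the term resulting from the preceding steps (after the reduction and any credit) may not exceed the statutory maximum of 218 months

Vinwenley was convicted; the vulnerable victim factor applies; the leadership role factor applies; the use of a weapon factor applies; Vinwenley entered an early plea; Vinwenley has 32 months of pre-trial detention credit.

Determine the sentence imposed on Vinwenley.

107 months

Vulnerable victim enhancement: +39 months
Leadership role enhancement: +10 months
Use of a weapon enhancement: +51 months
Adjusted term: 54 months + 39 months + 10 months + 51 months = 154 months
Early plea reduction: 10% of 154 months = 15 months (rounded down)
After reduction: 154 − 15 = 139 months
Less pre-trial detention credit: 139 months − 32 months = 107 months
Cap at 218 months: 107 months is within the cap, no reduction.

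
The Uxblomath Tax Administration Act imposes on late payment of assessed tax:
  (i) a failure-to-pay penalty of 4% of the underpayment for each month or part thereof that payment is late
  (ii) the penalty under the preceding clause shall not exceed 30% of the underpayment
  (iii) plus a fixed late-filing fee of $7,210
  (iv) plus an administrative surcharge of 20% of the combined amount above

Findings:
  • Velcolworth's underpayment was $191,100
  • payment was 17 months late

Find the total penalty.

Accrued rate: 4% × 17 = 68%, capped at 30% → 30%
Failure-to-pay penalty: 30% of $191,100 = $57,330
Penalty before surcharge: $57,330 + $7,210 = $64,540
Administrative surcharge: 20% of $64,540 = $12,908
Total penalty: $64,540 + $12,908 = $77,448

$77,448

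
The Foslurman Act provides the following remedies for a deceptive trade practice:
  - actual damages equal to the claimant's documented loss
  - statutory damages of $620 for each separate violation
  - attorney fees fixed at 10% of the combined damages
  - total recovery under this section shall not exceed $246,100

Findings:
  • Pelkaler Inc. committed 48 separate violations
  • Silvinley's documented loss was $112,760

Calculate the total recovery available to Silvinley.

$156,772

Statutory damages: 48 × $620 = $29,760
Combined damages: $112,760 + $29,760 = $142,520
Attorney fees: 10% of $142,520 = $14,252
Total before cap: $142,520 + $14,252 = $156,772
Cap at $246,100: $156,772 is within the cap, no reduction.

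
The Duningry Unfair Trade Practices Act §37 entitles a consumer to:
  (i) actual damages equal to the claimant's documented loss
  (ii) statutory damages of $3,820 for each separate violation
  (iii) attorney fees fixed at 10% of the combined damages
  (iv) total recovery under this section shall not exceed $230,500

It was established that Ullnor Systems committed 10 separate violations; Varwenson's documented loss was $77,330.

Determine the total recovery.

Statutory damages: 10 × $3,820 = $38,200
Combined damages: $77,330 + $38,200 = $115,530
Attorney fees: 10% of $115,530 = $11,553
Total before cap: $115,530 + $11,553 = $127,083
Cap at $230,500: $127,083 is within the cap, no reduction.

$127,083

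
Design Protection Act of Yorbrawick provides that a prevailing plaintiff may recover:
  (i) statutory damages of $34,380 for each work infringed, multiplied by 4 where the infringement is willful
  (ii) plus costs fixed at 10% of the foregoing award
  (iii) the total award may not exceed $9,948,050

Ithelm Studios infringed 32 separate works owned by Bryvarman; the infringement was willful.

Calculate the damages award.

$4,840,704

Statutory damages: 32 × $34,380 = $1,100,160
Multiplied by 4: 4 × $1,100,160 = $4,400,640
Costs: 10% of $4,400,640 = $440,064
Award plus costs: $4,400,640 + $440,064 = $4,840,704
Cap at $9,948,050: $4,840,704 is within the cap, no reduction.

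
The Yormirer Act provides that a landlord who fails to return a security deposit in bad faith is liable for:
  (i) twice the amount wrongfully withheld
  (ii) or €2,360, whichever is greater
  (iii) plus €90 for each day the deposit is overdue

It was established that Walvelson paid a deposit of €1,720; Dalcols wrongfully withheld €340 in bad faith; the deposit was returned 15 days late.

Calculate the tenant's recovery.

€3,710

Doubled: 2 × €340 = €680
Minimum €2,360: €680 is below the minimum → €2,360
Late-return penalty: 15 × €90 = €1,350
Damages plus late penalty: €2,360 + €1,350 = €3,710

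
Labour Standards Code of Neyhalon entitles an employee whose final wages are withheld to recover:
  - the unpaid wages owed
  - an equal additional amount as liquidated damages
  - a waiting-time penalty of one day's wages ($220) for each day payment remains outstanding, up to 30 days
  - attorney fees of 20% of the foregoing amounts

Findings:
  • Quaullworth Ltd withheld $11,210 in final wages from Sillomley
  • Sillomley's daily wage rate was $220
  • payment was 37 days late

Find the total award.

Liquidated damages (equal amount): $11,210
Penalty days: min(37, 30) = 30
Waiting-time penalty: 30 × $220 = $6,600
Subtotal: $11,210 + $11,210 + $6,600 = $29,020
Attorney fees: 20% of $29,020 = $5,804
Total award: $29,020 + $5,804 = $34,824

Total award: $34,824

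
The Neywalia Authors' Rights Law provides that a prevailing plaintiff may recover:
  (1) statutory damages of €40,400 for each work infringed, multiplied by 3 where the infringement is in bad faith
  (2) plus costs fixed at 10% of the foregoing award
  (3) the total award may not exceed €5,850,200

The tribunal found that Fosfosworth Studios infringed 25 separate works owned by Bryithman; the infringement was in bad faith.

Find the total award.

Award: €3,333,000

Statutory damages: 25 × €40,400 = €1,010,000
Trebled: 3 × €1,010,000 = €3,030,000
Costs: 10% of €3,030,000 = €303,000
Award plus costs: €3,030,000 + €303,000 = €3,333,000
Cap at €5,850,200: €3,333,000 is within the cap, no reduction.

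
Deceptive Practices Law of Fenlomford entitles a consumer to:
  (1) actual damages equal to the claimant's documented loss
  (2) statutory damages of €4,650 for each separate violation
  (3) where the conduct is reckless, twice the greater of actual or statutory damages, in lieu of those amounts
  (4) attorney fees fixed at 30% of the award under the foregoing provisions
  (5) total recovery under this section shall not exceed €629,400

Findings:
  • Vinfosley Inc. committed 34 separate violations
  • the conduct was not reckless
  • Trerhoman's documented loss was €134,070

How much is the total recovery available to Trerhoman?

€379,821

Statutory damages: 34 × €4,650 = €158,100
Conduct not reckless: the in-lieu enhancement does not apply.
Actual plus statutory damages: €134,070 + €158,100 = €292,170
Attorney fees: 30% of €292,170 = €87,651
Total before cap: €292,170 + €87,651 = €379,821
Cap at €629,400: €379,821 is within the cap, no reduction.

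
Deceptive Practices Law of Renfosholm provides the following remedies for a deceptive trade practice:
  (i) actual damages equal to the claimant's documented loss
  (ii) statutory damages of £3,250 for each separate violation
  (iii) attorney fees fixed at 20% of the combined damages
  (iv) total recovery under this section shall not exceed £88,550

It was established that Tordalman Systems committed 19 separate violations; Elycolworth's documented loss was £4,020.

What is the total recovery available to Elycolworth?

£78,924

Statutory damages: 19 × £3,250 = £61,750
Combined damages: £4,020 + £61,750 = £65,770
Attorney fees: 20% of £65,770 = £13,154
Total before cap: £65,770 + £13,154 = £78,924
Cap at £88,550: £78,924 is within the cap, no reduction.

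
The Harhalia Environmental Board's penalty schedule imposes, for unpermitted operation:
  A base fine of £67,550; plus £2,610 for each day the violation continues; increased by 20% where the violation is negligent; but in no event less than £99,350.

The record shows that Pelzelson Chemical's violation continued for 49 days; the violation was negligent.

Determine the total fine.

£234,528

Per-day component: 49 × £2,610 = £127,890
Base plus per-day: £67,550 + £127,890 = £195,440
Enhancement: 20% of £195,440 = £39,088
Enhanced fine: £195,440 + £39,088 = £234,528
Minimum £99,350: £234,528 meets the minimum, no increase.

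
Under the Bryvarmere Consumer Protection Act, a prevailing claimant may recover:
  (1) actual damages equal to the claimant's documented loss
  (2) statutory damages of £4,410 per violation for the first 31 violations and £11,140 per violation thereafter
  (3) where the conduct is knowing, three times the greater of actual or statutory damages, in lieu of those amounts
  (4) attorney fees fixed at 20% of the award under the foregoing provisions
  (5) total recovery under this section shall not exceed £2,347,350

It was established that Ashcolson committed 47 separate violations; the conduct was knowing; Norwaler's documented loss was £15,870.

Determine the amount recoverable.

Total recovery: £1,133,820

First 31 violations: 31 × £4,410 = £136,710
Remaining violations: (47 − 31) × £11,140 = £178,240
Statutory damages: £136,710 + £178,240 = £314,950
Greater of actual damages (£15,870) or statutory damages (£314,950): £314,950
Trebled: 3 × £314,950 = £944,850
Attorney fees: 20% of £944,850 = £188,970
Total before cap: £944,850 + £188,970 = £1,133,820
Cap at £2,347,350: £1,133,820 is within the cap, no reduction.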